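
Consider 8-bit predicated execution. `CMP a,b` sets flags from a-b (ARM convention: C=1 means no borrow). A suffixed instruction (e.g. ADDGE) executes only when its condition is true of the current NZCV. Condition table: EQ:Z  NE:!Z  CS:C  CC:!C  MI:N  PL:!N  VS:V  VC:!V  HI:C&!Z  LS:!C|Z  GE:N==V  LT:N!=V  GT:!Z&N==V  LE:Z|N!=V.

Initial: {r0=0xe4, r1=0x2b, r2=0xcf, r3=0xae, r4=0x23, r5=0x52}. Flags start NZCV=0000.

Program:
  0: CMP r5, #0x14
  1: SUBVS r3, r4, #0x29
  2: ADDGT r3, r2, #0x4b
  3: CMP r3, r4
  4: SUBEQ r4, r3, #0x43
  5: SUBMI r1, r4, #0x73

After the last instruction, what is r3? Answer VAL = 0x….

[0] flags=0010 → (cmp)
[1] flags=0010 VS?F → skip
[2] flags=0010 GT?T → r3=0x1a
[3] flags=1000 → (cmp)
[4] flags=1000 EQ?F → skip
[5] flags=1000 MI?T → r1=0xb0

VAL = 0x1a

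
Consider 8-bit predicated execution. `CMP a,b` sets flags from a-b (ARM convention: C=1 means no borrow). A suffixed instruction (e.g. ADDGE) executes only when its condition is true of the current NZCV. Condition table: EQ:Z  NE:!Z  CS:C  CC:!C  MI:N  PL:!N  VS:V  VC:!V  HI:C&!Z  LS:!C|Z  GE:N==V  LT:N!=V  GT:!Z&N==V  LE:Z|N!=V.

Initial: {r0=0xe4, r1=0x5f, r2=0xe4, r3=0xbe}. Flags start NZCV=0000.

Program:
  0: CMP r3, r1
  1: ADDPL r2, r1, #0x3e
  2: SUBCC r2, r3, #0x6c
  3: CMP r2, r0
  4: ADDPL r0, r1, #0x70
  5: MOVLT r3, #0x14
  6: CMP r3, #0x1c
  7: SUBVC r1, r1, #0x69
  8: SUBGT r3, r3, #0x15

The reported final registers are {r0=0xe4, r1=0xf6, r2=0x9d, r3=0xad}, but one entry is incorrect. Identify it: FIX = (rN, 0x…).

FIX = (r3, 0x14)

[0] flags=0011 → (cmp)
[1] flags=0011 PL?T → r2=0x9d
[2] flags=0011 CC?F → skip
[3] flags=1000 → (cmp)
[4] flags=1000 PL?F → skip
[5] flags=1000 LT?T → r3=0x14
[6] flags=1000 → (cmp)
[7] flags=1000 VC?T → r1=0xf6
[8] flags=1000 GT?F → skip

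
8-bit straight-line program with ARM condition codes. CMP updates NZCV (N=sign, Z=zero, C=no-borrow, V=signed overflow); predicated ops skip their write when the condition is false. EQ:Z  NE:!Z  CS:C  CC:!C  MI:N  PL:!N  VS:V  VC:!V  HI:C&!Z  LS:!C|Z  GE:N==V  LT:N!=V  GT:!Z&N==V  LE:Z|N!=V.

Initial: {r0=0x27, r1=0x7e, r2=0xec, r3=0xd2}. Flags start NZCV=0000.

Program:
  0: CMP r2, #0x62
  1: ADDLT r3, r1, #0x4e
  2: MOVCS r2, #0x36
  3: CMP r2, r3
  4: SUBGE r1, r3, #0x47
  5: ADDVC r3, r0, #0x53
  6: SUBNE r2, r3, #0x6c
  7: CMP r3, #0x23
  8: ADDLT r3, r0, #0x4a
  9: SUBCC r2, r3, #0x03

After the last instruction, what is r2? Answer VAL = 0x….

0: ✓ CMP  NZCV=1010
1: ✓ ADDLT  r3←0xcc
2: ✓ MOVCS  r2←0x36
3: ✓ CMP  NZCV=0000
4: ✓ SUBGE  r1←0x85
5: ✓ ADDVC  r3←0x7a
6: ✓ SUBNE  r2←0x0e
7: ✓ CMP  NZCV=0010
8: · ADDLT
9: · SUBCC

VAL = 0x0e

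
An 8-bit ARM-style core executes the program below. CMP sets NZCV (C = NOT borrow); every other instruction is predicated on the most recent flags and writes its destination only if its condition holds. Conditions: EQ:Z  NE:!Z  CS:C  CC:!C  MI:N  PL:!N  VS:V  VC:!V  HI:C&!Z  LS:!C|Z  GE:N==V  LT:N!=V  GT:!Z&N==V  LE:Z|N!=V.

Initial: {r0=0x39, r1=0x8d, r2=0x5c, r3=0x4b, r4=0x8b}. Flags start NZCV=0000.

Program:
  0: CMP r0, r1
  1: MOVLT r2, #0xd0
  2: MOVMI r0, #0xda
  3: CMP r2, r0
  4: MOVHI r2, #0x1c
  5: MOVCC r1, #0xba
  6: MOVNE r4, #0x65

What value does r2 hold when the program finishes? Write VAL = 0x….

[0] flags=1001 → (cmp)
[1] flags=1001 LT?F → skip
[2] flags=1001 MI?T → r0=0xda
[3] flags=1001 → (cmp)
[4] flags=1001 HI?F → skip
[5] flags=1001 CC?T → r1=0xba
[6] flags=1001 NE?T → r4=0x65

VAL = 0x5c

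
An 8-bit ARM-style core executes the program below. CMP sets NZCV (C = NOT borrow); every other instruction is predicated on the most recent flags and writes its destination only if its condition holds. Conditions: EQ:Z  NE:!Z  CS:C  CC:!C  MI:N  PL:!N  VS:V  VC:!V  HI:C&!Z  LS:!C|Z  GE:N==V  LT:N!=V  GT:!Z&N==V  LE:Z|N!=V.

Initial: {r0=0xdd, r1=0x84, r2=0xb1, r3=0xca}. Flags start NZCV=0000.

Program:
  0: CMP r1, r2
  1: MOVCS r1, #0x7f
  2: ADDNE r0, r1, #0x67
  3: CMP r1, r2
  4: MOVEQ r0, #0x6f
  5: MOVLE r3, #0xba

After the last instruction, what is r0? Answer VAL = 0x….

[0] flags=1000 → (cmp)
[1] flags=1000 CS?F → skip
[2] flags=1000 NE?T → r0=0xeb
[3] flags=1000 → (cmp)
[4] flags=1000 EQ?F → skip
[5] flags=1000 LE?T → r3=0xba

VAL = 0xeb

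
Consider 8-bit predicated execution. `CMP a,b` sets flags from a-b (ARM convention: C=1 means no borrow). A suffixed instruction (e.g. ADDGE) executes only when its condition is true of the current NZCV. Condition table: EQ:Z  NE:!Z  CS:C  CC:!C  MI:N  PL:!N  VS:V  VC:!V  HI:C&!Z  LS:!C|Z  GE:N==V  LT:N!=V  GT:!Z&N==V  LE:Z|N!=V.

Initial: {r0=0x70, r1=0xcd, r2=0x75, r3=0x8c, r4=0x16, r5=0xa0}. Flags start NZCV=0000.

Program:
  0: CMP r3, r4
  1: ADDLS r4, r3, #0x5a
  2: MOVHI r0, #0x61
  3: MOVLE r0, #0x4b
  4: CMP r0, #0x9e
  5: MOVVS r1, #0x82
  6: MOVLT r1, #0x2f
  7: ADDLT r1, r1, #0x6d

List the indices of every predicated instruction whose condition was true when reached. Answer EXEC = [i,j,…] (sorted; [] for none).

0: ✓ CMP  NZCV=0011
1: · ADDLS
2: ✓ MOVHI  r0←0x61
3: ✓ MOVLE  r0←0x4b
4: ✓ CMP  NZCV=1001
5: ✓ MOVVS  r1←0x82
6: · MOVLT
7: · ADDLT

EXEC = [2,3,5]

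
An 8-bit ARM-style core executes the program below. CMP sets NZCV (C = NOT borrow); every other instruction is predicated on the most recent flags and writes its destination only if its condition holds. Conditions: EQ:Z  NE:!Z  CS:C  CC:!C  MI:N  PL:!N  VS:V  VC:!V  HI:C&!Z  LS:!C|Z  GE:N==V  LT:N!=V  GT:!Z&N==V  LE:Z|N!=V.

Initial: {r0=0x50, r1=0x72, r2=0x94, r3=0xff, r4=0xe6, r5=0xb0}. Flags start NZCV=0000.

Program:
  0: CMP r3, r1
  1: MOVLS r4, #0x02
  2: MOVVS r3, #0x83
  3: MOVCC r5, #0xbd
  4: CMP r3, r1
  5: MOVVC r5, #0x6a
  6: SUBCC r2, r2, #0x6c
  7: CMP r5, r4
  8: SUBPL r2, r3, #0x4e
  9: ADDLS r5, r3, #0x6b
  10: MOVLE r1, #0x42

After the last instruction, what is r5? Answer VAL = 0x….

0: ✓ CMP  NZCV=1010
1: · MOVLS
2: · MOVVS
3: · MOVCC
4: ✓ CMP  NZCV=1010
5: ✓ MOVVC  r5←0x6a
6: · SUBCC
7: ✓ CMP  NZCV=1001
8: · SUBPL
9: ✓ ADDLS  r5←0x6a
10: · MOVLE

VAL = 0x6a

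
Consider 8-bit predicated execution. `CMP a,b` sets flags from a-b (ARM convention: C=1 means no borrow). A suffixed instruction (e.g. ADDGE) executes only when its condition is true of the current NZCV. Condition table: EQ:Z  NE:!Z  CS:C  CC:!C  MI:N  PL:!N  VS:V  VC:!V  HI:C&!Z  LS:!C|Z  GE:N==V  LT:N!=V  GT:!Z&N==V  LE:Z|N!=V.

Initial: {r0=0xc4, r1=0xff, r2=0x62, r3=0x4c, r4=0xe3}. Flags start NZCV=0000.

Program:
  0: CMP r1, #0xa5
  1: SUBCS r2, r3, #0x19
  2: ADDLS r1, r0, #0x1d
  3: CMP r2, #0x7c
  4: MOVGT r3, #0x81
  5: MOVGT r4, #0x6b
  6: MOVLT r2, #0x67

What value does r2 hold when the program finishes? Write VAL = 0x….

[0] flags=0010 → (cmp)
[1] flags=0010 CS?T → r2=0x33
[2] flags=0010 LS?F → skip
[3] flags=1000 → (cmp)
[4] flags=1000 GT?F → skip
[5] flags=1000 GT?F → skip
[6] flags=1000 LT?T → r2=0x67

VAL = 0x67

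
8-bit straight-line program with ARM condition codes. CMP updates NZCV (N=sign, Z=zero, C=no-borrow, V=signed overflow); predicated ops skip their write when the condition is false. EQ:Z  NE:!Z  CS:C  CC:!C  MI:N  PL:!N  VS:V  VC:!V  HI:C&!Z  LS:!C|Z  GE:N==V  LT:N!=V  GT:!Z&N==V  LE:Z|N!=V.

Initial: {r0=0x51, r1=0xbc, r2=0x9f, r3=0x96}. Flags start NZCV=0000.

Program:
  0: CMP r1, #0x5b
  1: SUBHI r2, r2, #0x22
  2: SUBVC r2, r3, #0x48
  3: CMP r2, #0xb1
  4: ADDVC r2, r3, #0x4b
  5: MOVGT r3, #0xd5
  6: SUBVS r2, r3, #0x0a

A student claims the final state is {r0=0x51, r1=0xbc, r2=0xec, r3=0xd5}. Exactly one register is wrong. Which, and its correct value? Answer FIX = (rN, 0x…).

FIX = (r2, 0xcb)

0: ✓ CMP  NZCV=0011
1: ✓ SUBHI  r2←0x7d
2: · SUBVC
3: ✓ CMP  NZCV=1001
4: · ADDVC
5: ✓ MOVGT  r3←0xd5
6: ✓ SUBVS  r2←0xcb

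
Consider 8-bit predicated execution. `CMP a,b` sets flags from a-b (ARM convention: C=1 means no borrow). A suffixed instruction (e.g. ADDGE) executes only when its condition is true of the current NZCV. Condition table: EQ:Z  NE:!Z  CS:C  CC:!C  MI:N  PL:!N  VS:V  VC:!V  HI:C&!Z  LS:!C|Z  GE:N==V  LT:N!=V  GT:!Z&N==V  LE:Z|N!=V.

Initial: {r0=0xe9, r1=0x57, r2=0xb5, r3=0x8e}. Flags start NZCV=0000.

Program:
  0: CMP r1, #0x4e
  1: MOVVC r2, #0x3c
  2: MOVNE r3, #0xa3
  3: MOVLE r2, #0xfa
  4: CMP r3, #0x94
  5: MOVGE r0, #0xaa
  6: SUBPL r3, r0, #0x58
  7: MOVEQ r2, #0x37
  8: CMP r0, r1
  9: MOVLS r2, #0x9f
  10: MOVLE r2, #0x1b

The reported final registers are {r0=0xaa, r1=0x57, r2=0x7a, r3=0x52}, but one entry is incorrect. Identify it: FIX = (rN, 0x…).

[0] flags=0010 → (cmp)
[1] flags=0010 VC?T → r2=0x3c
[2] flags=0010 NE?T → r3=0xa3
[3] flags=0010 LE?F → skip
[4] flags=0010 → (cmp)
[5] flags=0010 GE?T → r0=0xaa
[6] flags=0010 PL?T → r3=0x52
[7] flags=0010 EQ?F → skip
[8] flags=0011 → (cmp)
[9] flags=0011 LS?F → skip
[10] flags=0011 LE?T → r2=0x1b

FIX = (r2, 0x1b)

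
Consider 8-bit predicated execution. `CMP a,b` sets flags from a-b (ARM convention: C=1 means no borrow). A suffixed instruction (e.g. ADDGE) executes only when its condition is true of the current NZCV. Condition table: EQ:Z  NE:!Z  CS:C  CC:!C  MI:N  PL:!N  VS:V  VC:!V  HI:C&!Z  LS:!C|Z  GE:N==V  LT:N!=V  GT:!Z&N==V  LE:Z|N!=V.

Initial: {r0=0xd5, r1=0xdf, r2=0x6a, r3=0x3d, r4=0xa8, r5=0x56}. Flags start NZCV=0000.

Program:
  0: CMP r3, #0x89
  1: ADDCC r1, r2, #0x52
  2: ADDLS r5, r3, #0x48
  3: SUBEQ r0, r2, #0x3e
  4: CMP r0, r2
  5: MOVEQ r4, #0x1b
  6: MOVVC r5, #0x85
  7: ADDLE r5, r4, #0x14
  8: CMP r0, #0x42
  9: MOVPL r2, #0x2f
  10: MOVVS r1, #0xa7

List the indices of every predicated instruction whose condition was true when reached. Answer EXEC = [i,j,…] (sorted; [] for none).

[0] flags=1001 → (cmp)
[1] flags=1001 CC?T → r1=0xbc
[2] flags=1001 LS?T → r5=0x85
[3] flags=1001 EQ?F → skip
[4] flags=0011 → (cmp)
[5] flags=0011 EQ?F → skip
[6] flags=0011 VC?F → skip
[7] flags=0011 LE?T → r5=0xbc
[8] flags=1010 → (cmp)
[9] flags=1010 PL?F → skip
[10] flags=1010 VS?F → skip

EXEC = [1,2,7]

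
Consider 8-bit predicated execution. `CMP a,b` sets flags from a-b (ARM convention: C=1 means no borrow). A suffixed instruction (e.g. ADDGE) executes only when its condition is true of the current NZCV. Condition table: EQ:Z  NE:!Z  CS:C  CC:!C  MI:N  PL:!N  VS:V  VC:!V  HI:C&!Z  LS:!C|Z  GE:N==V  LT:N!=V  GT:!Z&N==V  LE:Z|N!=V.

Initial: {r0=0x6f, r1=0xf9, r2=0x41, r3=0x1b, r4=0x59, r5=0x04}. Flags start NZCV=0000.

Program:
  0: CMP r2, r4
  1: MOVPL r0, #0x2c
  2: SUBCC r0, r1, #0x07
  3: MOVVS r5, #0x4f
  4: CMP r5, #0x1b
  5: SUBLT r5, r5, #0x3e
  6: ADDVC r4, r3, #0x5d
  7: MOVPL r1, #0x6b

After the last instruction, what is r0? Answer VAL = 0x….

VAL = 0xf2

[0] flags=1000 → (cmp)
[1] flags=1000 PL?F → skip
[2] flags=1000 CC?T → r0=0xf2
[3] flags=1000 VS?F → skip
[4] flags=1000 → (cmp)
[5] flags=1000 LT?T → r5=0xc6
[6] flags=1000 VC?T → r4=0x78
[7] flags=1000 PL?F → skip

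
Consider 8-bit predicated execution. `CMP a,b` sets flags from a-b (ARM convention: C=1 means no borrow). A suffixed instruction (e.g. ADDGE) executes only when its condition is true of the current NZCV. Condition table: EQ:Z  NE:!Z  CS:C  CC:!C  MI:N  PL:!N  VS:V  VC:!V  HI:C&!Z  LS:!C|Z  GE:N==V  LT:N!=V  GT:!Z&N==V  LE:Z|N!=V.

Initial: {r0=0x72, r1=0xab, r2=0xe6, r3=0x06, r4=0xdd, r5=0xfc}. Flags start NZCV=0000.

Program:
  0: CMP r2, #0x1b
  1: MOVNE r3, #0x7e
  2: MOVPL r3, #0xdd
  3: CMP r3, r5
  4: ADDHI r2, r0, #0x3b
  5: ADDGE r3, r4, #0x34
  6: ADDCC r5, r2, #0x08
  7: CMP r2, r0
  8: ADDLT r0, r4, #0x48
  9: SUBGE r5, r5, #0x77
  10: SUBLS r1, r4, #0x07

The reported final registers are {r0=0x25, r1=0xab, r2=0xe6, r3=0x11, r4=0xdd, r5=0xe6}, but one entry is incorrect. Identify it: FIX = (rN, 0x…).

0: ✓ CMP  NZCV=1010
1: ✓ MOVNE  r3←0x7e
2: · MOVPL
3: ✓ CMP  NZCV=1001
4: · ADDHI
5: ✓ ADDGE  r3←0x11
6: ✓ ADDCC  r5←0xee
7: ✓ CMP  NZCV=0011
8: ✓ ADDLT  r0←0x25
9: · SUBGE
10: · SUBLS

FIX = (r5, 0xee)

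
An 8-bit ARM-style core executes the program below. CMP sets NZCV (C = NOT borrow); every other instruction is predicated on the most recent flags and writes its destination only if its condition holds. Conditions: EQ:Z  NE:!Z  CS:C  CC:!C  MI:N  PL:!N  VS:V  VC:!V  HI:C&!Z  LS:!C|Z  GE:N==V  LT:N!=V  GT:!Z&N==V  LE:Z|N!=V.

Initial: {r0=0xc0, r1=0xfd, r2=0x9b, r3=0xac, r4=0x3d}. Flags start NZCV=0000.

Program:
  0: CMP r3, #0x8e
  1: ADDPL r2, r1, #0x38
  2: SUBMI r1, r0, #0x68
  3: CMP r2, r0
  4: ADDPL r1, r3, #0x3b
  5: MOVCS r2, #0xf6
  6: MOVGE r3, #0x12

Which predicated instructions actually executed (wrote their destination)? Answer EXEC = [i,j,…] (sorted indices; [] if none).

EXEC = [1,4,6]

0: ✓ CMP  NZCV=0010
1: ✓ ADDPL  r2←0x35
2: · SUBMI
3: ✓ CMP  NZCV=0000
4: ✓ ADDPL  r1←0xe7
5: · MOVCS
6: ✓ MOVGE  r3←0x12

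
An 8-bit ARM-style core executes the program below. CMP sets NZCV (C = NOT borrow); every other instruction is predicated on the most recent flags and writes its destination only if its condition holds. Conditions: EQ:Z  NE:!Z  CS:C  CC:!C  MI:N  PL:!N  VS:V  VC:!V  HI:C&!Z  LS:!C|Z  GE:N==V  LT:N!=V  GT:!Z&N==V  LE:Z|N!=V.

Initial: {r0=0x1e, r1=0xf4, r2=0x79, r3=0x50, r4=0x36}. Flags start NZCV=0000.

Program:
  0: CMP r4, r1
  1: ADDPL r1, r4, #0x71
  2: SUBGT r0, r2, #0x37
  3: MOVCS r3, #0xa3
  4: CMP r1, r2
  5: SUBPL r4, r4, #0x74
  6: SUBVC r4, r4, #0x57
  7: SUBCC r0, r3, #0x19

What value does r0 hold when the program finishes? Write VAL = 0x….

0: ✓ CMP  NZCV=0000
1: ✓ ADDPL  r1←0xa7
2: ✓ SUBGT  r0←0x42
3: · MOVCS
4: ✓ CMP  NZCV=0011
5: ✓ SUBPL  r4←0xc2
6: · SUBVC
7: · SUBCC

VAL = 0x42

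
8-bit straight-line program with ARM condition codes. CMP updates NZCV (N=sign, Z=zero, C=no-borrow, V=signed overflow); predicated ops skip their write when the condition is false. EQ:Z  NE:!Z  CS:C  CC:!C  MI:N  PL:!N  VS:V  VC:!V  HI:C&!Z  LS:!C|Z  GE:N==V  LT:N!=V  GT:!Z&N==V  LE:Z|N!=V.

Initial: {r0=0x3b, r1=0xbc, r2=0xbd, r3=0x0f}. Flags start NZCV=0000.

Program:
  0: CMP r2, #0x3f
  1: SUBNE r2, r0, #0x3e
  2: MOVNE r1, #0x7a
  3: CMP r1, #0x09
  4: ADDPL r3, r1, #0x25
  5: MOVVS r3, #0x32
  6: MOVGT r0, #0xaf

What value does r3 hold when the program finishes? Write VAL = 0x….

[0] flags=0011 → (cmp)
[1] flags=0011 NE?T → r2=0xfd
[2] flags=0011 NE?T → r1=0x7a
[3] flags=0010 → (cmp)
[4] flags=0010 PL?T → r3=0x9f
[5] flags=0010 VS?F → skip
[6] flags=0010 GT?T → r0=0xaf

VAL = 0x9f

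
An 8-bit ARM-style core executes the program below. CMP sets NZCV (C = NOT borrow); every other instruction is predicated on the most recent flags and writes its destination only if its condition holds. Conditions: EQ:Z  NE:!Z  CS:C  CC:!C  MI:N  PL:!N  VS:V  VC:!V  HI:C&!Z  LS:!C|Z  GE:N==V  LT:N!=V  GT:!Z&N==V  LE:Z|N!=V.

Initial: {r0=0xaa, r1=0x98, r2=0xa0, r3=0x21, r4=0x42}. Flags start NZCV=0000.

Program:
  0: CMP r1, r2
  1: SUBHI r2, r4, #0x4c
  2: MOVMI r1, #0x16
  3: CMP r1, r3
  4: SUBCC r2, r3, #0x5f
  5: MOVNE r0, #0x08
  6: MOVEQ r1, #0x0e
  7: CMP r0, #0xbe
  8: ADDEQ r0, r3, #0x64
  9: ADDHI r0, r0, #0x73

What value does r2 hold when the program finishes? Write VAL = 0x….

VAL = 0xc2

[0] flags=1000 → (cmp)
[1] flags=1000 HI?F → skip
[2] flags=1000 MI?T → r1=0x16
[3] flags=1000 → (cmp)
[4] flags=1000 CC?T → r2=0xc2
[5] flags=1000 NE?T → r0=0x08
[6] flags=1000 EQ?F → skip
[7] flags=0000 → (cmp)
[8] flags=0000 EQ?F → skip
[9] flags=0000 HI?F → skip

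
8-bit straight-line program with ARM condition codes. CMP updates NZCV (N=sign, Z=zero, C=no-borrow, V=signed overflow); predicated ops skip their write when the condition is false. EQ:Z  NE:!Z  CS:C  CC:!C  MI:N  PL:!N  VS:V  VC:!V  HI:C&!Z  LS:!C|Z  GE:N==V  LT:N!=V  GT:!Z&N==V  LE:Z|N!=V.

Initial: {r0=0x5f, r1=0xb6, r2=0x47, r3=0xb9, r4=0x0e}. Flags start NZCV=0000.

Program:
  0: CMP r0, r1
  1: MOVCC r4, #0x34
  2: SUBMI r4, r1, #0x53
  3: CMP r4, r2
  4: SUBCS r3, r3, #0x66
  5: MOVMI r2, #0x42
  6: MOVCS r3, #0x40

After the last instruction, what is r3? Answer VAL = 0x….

VAL = 0x40

[0] flags=1001 → (cmp)
[1] flags=1001 CC?T → r4=0x34
[2] flags=1001 MI?T → r4=0x63
[3] flags=0010 → (cmp)
[4] flags=0010 CS?T → r3=0x53
[5] flags=0010 MI?F → skip
[6] flags=0010 CS?T → r3=0x40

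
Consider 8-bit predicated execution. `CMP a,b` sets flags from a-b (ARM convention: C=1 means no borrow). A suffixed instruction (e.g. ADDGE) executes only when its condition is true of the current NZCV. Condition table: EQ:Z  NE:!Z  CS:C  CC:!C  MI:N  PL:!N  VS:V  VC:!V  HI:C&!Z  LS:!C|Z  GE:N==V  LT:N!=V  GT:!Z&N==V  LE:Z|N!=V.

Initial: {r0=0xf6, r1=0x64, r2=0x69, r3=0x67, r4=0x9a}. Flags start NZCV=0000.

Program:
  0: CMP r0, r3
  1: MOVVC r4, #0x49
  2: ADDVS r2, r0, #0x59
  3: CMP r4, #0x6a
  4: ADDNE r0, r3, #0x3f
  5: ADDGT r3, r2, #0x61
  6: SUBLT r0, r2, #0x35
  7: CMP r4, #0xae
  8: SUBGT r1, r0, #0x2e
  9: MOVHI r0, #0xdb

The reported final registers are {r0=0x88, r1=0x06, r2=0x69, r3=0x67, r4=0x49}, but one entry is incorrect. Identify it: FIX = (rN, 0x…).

FIX = (r0, 0x34)

[0] flags=1010 → (cmp)
[1] flags=1010 VC?T → r4=0x49
[2] flags=1010 VS?F → skip
[3] flags=1000 → (cmp)
[4] flags=1000 NE?T → r0=0xa6
[5] flags=1000 GT?F → skip
[6] flags=1000 LT?T → r0=0x34
[7] flags=1001 → (cmp)
[8] flags=1001 GT?T → r1=0x06
[9] flags=1001 HI?F → skip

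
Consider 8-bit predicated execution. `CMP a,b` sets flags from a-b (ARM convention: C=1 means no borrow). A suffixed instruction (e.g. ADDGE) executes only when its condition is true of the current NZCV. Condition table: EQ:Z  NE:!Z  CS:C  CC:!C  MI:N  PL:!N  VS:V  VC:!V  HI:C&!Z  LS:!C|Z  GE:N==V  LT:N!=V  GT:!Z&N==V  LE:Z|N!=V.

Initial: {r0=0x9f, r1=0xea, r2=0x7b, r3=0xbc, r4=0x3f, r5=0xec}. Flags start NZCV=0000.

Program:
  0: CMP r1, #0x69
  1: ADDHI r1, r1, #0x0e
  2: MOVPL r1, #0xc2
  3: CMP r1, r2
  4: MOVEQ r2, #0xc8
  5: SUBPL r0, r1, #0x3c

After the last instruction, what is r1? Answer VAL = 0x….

[0] flags=1010 → (cmp)
[1] flags=1010 HI?T → r1=0xf8
[2] flags=1010 PL?F → skip
[3] flags=0011 → (cmp)
[4] flags=0011 EQ?F → skip
[5] flags=0011 PL?T → r0=0xbc

VAL = 0xf8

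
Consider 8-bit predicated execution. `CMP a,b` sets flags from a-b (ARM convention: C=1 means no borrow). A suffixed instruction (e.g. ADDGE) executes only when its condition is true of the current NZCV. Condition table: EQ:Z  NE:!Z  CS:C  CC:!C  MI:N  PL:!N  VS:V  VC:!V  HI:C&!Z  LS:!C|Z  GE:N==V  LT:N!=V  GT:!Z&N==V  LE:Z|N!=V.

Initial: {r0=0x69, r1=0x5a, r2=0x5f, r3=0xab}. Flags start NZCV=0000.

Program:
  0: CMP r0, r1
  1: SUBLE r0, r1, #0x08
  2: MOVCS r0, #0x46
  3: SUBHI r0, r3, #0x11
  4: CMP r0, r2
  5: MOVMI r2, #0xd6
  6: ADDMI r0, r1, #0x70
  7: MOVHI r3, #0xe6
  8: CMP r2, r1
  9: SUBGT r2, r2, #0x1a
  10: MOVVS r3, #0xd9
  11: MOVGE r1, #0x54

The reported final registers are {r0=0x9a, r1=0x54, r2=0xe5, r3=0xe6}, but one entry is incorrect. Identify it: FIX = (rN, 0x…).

[0] flags=0010 → (cmp)
[1] flags=0010 LE?F → skip
[2] flags=0010 CS?T → r0=0x46
[3] flags=0010 HI?T → r0=0x9a
[4] flags=0011 → (cmp)
[5] flags=0011 MI?F → skip
[6] flags=0011 MI?F → skip
[7] flags=0011 HI?T → r3=0xe6
[8] flags=0010 → (cmp)
[9] flags=0010 GT?T → r2=0x45
[10] flags=0010 VS?F → skip
[11] flags=0010 GE?T → r1=0x54

FIX = (r2, 0x45)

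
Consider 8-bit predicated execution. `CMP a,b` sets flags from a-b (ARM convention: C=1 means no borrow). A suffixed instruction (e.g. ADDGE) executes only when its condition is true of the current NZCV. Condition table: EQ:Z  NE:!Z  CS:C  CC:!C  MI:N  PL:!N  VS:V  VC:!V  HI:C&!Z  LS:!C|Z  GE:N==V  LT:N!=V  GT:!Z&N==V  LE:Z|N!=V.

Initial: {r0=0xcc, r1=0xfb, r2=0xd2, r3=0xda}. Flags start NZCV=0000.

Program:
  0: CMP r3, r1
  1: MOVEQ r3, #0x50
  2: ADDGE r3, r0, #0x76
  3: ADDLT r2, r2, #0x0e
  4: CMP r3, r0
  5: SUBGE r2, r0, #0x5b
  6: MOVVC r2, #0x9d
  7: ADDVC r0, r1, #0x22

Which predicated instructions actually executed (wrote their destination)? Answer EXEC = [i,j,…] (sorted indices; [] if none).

EXEC = [3,5,6,7]

0: ✓ CMP  NZCV=1000
1: · MOVEQ
2: · ADDGE
3: ✓ ADDLT  r2←0xe0
4: ✓ CMP  NZCV=0010
5: ✓ SUBGE  r2←0x71
6: ✓ MOVVC  r2←0x9d
7: ✓ ADDVC  r0←0x1d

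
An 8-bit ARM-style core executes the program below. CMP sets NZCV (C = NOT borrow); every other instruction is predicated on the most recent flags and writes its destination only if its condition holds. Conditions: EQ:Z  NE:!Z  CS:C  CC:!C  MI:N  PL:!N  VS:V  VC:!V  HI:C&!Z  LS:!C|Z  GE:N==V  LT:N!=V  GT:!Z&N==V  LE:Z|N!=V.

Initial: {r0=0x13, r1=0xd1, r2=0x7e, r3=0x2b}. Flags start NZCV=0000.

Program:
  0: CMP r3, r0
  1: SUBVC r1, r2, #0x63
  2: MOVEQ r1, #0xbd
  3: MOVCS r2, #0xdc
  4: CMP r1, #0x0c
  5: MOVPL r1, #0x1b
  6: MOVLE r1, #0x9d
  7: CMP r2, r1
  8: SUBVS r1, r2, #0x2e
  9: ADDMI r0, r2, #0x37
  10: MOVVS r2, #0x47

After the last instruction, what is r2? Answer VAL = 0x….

[0] flags=0010 → (cmp)
[1] flags=0010 VC?T → r1=0x1b
[2] flags=0010 EQ?F → skip
[3] flags=0010 CS?T → r2=0xdc
[4] flags=0010 → (cmp)
[5] flags=0010 PL?T → r1=0x1b
[6] flags=0010 LE?F → skip
[7] flags=1010 → (cmp)
[8] flags=1010 VS?F → skip
[9] flags=1010 MI?T → r0=0x13
[10] flags=1010 VS?F → skip

VAL = 0xdc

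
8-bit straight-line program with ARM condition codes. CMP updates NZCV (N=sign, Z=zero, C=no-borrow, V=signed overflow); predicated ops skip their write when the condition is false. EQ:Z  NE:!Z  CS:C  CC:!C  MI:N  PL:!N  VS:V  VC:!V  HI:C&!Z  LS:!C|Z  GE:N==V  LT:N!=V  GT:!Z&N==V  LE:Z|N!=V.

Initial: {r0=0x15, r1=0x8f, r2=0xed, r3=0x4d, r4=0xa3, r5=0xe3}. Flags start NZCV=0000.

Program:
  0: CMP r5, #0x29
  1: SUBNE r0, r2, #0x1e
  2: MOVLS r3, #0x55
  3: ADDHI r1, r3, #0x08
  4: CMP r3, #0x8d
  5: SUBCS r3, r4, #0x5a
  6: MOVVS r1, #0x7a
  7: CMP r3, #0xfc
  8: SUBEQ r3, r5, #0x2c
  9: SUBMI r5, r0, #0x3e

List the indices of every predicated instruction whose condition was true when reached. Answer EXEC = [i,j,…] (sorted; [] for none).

EXEC = [1,3,6]

[0] flags=1010 → (cmp)
[1] flags=1010 NE?T → r0=0xcf
[2] flags=1010 LS?F → skip
[3] flags=1010 HI?T → r1=0x55
[4] flags=1001 → (cmp)
[5] flags=1001 CS?F → skip
[6] flags=1001 VS?T → r1=0x7a
[7] flags=0000 → (cmp)
[8] flags=0000 EQ?F → skip
[9] flags=0000 MI?F → skip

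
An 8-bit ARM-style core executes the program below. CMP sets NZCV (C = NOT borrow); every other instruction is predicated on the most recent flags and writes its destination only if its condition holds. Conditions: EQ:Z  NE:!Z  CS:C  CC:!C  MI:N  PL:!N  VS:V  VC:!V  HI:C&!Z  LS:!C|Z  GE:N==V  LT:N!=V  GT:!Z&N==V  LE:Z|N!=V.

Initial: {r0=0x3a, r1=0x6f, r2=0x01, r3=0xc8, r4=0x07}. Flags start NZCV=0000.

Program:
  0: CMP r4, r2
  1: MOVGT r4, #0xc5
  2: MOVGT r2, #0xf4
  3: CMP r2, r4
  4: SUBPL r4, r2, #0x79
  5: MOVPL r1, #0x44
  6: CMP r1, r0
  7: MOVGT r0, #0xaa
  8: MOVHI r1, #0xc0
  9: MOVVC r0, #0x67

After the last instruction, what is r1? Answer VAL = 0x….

[0] flags=0010 → (cmp)
[1] flags=0010 GT?T → r4=0xc5
[2] flags=0010 GT?T → r2=0xf4
[3] flags=0010 → (cmp)
[4] flags=0010 PL?T → r4=0x7b
[5] flags=0010 PL?T → r1=0x44
[6] flags=0010 → (cmp)
[7] flags=0010 GT?T → r0=0xaa
[8] flags=0010 HI?T → r1=0xc0
[9] flags=0010 VC?T → r0=0x67

VAL = 0xc0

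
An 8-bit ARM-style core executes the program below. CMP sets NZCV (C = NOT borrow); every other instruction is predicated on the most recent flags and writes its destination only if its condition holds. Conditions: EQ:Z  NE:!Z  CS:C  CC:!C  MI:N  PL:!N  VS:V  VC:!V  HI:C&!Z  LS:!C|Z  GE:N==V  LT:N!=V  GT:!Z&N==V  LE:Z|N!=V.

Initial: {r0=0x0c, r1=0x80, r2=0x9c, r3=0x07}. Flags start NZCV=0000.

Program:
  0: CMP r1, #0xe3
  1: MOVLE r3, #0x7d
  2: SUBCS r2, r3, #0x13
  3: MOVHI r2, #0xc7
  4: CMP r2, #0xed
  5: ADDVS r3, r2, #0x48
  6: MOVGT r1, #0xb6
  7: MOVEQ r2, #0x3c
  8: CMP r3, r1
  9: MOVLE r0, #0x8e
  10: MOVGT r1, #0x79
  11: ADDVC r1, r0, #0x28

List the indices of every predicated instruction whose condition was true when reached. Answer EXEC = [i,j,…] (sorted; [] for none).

[0] flags=1000 → (cmp)
[1] flags=1000 LE?T → r3=0x7d
[2] flags=1000 CS?F → skip
[3] flags=1000 HI?F → skip
[4] flags=1000 → (cmp)
[5] flags=1000 VS?F → skip
[6] flags=1000 GT?F → skip
[7] flags=1000 EQ?F → skip
[8] flags=1001 → (cmp)
[9] flags=1001 LE?F → skip
[10] flags=1001 GT?T → r1=0x79
[11] flags=1001 VC?F → skip

EXEC = [1,10]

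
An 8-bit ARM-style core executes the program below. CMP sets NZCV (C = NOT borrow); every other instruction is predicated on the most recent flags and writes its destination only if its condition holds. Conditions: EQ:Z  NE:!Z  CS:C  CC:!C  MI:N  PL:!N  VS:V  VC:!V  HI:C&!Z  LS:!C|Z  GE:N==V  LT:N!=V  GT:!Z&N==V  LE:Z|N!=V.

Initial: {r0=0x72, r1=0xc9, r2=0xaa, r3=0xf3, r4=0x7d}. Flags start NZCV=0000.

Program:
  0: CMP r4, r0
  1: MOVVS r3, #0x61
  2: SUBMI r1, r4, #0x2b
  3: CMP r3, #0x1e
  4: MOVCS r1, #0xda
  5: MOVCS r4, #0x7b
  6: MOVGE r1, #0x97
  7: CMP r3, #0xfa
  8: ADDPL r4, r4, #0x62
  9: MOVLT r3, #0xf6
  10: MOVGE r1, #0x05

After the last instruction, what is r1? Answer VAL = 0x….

VAL = 0xda

[0] flags=0010 → (cmp)
[1] flags=0010 VS?F → skip
[2] flags=0010 MI?F → skip
[3] flags=1010 → (cmp)
[4] flags=1010 CS?T → r1=0xda
[5] flags=1010 CS?T → r4=0x7b
[6] flags=1010 GE?F → skip
[7] flags=1000 → (cmp)
[8] flags=1000 PL?F → skip
[9] flags=1000 LT?T → r3=0xf6
[10] flags=1000 GE?F → skip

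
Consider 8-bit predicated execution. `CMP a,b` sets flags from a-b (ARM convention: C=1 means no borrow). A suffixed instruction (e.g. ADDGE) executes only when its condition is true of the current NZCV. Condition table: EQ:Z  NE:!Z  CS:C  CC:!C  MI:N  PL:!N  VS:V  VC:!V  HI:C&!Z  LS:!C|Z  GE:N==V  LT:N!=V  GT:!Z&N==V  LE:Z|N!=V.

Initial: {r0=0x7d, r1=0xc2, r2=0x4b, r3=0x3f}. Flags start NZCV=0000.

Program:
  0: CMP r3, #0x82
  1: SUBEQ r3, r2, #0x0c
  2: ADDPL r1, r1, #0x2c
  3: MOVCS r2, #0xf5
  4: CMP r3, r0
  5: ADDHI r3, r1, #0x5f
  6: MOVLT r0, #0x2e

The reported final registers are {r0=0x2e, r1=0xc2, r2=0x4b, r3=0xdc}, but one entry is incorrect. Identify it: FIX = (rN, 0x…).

FIX = (r3, 0x3f)

[0] flags=1001 → (cmp)
[1] flags=1001 EQ?F → skip
[2] flags=1001 PL?F → skip
[3] flags=1001 CS?F → skip
[4] flags=1000 → (cmp)
[5] flags=1000 HI?F → skip
[6] flags=1000 LT?T → r0=0x2e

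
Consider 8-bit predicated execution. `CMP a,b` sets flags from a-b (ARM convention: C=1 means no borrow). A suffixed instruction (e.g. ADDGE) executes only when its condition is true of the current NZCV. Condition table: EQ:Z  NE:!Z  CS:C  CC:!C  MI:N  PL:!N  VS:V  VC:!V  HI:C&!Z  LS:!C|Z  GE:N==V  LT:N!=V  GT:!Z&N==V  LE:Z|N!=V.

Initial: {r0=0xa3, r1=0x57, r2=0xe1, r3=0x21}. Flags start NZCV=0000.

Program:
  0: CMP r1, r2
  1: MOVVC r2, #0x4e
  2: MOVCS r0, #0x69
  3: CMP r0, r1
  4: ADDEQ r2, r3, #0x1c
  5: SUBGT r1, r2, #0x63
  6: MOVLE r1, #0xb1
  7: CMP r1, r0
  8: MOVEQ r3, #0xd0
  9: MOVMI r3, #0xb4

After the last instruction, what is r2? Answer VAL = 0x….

0: ✓ CMP  NZCV=0000
1: ✓ MOVVC  r2←0x4e
2: · MOVCS
3: ✓ CMP  NZCV=0011
4: · ADDEQ
5: · SUBGT
6: ✓ MOVLE  r1←0xb1
7: ✓ CMP  NZCV=0010
8: · MOVEQ
9: · MOVMI

VAL = 0x4e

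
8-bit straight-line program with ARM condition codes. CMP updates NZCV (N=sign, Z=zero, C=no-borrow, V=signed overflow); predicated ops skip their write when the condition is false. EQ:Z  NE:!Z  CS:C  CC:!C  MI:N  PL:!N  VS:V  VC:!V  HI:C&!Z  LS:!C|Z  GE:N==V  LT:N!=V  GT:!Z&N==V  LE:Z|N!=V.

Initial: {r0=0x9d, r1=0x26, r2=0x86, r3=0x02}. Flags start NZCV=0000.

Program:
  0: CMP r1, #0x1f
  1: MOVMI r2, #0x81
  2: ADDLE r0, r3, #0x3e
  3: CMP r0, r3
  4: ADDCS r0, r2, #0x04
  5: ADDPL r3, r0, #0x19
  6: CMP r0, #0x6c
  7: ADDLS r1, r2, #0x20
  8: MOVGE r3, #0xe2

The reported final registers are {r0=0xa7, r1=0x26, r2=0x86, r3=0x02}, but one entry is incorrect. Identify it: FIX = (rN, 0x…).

[0] flags=0010 → (cmp)
[1] flags=0010 MI?F → skip
[2] flags=0010 LE?F → skip
[3] flags=1010 → (cmp)
[4] flags=1010 CS?T → r0=0x8a
[5] flags=1010 PL?F → skip
[6] flags=0011 → (cmp)
[7] flags=0011 LS?F → skip
[8] flags=0011 GE?F → skip

FIX = (r0, 0x8a)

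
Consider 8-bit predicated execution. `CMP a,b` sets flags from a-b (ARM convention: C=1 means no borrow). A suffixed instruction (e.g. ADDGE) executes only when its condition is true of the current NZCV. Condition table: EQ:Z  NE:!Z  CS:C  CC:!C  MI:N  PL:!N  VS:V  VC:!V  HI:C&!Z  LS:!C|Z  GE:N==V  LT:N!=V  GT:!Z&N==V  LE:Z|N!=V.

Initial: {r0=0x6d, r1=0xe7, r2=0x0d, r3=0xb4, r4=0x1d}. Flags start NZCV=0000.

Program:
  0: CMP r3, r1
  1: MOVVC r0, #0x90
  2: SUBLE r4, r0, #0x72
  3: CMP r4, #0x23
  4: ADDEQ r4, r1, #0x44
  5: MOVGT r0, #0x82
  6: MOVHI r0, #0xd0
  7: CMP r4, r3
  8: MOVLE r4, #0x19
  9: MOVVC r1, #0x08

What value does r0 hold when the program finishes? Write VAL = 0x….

0: ✓ CMP  NZCV=1000
1: ✓ MOVVC  r0←0x90
2: ✓ SUBLE  r4←0x1e
3: ✓ CMP  NZCV=1000
4: · ADDEQ
5: · MOVGT
6: · MOVHI
7: ✓ CMP  NZCV=0000
8: · MOVLE
9: ✓ MOVVC  r1←0x08

VAL = 0x90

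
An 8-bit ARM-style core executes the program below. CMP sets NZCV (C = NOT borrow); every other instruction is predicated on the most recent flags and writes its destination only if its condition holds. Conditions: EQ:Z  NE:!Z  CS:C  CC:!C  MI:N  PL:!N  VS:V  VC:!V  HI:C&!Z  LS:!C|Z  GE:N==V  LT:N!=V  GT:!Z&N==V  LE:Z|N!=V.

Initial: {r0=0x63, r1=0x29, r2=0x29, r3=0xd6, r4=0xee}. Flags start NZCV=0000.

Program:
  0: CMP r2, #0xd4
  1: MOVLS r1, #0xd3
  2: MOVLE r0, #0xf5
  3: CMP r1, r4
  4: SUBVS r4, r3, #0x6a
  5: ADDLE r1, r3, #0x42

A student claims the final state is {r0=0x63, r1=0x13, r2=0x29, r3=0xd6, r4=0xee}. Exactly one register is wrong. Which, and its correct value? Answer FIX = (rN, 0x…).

FIX = (r1, 0x18)

[0] flags=0000 → (cmp)
[1] flags=0000 LS?T → r1=0xd3
[2] flags=0000 LE?F → skip
[3] flags=1000 → (cmp)
[4] flags=1000 VS?F → skip
[5] flags=1000 LE?T → r1=0x18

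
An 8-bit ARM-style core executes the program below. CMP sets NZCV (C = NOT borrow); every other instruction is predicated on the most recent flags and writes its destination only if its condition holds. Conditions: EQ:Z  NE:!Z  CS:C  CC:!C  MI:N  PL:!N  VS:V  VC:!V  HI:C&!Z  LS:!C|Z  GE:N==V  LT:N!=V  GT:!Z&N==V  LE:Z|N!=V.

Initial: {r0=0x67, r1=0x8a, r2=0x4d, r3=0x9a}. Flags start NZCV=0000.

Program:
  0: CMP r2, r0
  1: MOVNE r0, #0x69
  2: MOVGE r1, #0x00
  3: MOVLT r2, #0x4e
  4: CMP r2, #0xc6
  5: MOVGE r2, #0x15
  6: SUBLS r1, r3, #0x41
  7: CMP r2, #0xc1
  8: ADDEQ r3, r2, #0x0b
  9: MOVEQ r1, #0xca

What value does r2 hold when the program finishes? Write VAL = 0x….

VAL = 0x15

0: ✓ CMP  NZCV=1000
1: ✓ MOVNE  r0←0x69
2: · MOVGE
3: ✓ MOVLT  r2←0x4e
4: ✓ CMP  NZCV=1001
5: ✓ MOVGE  r2←0x15
6: ✓ SUBLS  r1←0x59
7: ✓ CMP  NZCV=0000
8: · ADDEQ
9: · MOVEQ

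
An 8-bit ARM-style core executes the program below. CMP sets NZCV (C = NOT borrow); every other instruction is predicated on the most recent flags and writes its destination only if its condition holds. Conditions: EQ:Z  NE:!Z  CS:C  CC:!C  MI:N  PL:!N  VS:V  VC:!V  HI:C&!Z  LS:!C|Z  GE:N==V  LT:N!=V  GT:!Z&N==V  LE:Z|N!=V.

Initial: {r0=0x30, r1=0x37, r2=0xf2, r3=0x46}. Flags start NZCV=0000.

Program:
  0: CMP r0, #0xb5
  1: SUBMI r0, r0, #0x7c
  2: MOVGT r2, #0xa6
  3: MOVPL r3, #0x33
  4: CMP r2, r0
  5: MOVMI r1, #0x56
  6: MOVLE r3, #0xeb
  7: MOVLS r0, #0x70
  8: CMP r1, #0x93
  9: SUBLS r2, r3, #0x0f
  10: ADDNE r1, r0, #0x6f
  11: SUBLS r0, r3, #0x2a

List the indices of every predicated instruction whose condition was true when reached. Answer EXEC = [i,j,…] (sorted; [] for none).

EXEC = [2,3,6,9,10,11]

0: ✓ CMP  NZCV=0000
1: · SUBMI
2: ✓ MOVGT  r2←0xa6
3: ✓ MOVPL  r3←0x33
4: ✓ CMP  NZCV=0011
5: · MOVMI
6: ✓ MOVLE  r3←0xeb
7: · MOVLS
8: ✓ CMP  NZCV=1001
9: ✓ SUBLS  r2←0xdc
10: ✓ ADDNE  r1←0x9f
11: ✓ SUBLS  r0←0xc1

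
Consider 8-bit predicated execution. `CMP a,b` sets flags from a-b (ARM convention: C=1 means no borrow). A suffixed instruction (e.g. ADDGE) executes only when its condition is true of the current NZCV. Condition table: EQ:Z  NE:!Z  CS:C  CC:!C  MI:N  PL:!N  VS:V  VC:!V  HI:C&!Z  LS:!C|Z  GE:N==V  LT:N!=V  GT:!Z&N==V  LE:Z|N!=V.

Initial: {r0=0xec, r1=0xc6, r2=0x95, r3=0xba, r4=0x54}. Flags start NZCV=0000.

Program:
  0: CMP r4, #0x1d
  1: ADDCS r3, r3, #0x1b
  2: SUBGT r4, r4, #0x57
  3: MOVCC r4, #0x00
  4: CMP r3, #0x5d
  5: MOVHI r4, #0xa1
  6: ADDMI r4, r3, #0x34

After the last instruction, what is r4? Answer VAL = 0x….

[0] flags=0010 → (cmp)
[1] flags=0010 CS?T → r3=0xd5
[2] flags=0010 GT?T → r4=0xfd
[3] flags=0010 CC?F → skip
[4] flags=0011 → (cmp)
[5] flags=0011 HI?T → r4=0xa1
[6] flags=0011 MI?F → skip

VAL = 0xa1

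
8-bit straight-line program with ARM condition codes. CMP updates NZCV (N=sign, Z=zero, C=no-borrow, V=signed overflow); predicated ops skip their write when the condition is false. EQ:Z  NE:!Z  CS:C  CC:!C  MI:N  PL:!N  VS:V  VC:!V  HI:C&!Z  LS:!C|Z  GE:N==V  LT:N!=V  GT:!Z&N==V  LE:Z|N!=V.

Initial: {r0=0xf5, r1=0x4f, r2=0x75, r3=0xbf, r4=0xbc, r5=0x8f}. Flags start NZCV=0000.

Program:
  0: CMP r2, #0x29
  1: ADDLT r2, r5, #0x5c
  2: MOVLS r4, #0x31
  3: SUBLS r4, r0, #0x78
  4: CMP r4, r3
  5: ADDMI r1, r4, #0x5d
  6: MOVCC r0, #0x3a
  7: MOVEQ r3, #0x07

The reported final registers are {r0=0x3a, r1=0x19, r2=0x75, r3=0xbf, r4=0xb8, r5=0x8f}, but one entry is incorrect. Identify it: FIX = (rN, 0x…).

[0] flags=0010 → (cmp)
[1] flags=0010 LT?F → skip
[2] flags=0010 LS?F → skip
[3] flags=0010 LS?F → skip
[4] flags=1000 → (cmp)
[5] flags=1000 MI?T → r1=0x19
[6] flags=1000 CC?T → r0=0x3a
[7] flags=1000 EQ?F → skip

FIX = (r4, 0xbc)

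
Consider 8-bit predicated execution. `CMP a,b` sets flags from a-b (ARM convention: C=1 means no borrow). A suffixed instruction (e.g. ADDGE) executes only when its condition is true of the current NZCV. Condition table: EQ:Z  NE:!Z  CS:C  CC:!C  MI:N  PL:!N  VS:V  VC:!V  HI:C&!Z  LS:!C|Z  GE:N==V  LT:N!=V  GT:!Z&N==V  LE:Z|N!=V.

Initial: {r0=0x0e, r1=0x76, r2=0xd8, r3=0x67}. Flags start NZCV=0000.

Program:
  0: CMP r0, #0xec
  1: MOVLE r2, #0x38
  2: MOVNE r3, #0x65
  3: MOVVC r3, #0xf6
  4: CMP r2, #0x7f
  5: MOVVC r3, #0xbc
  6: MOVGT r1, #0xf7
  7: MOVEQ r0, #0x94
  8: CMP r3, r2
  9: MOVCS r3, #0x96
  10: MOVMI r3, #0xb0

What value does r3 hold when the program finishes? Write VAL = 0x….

VAL = 0x96

0: ✓ CMP  NZCV=0000
1: · MOVLE
2: ✓ MOVNE  r3←0x65
3: ✓ MOVVC  r3←0xf6
4: ✓ CMP  NZCV=0011
5: · MOVVC
6: · MOVGT
7: · MOVEQ
8: ✓ CMP  NZCV=0010
9: ✓ MOVCS  r3←0x96
10: · MOVMI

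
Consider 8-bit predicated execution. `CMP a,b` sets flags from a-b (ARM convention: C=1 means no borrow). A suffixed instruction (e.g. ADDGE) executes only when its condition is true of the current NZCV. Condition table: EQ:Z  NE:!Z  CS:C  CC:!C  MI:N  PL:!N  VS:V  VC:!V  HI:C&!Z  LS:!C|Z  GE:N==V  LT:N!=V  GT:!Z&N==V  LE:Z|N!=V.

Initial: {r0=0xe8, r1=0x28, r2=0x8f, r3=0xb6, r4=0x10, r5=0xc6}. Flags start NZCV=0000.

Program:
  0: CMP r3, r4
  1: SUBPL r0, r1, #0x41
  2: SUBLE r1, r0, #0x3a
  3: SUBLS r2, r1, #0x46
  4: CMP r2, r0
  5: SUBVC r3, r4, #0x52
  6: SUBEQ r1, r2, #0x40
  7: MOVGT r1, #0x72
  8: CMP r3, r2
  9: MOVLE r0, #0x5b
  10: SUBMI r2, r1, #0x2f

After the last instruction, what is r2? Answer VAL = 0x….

VAL = 0x8f

0: ✓ CMP  NZCV=1010
1: · SUBPL
2: ✓ SUBLE  r1←0xae
3: · SUBLS
4: ✓ CMP  NZCV=1000
5: ✓ SUBVC  r3←0xbe
6: · SUBEQ
7: · MOVGT
8: ✓ CMP  NZCV=0010
9: · MOVLE
10: · SUBMI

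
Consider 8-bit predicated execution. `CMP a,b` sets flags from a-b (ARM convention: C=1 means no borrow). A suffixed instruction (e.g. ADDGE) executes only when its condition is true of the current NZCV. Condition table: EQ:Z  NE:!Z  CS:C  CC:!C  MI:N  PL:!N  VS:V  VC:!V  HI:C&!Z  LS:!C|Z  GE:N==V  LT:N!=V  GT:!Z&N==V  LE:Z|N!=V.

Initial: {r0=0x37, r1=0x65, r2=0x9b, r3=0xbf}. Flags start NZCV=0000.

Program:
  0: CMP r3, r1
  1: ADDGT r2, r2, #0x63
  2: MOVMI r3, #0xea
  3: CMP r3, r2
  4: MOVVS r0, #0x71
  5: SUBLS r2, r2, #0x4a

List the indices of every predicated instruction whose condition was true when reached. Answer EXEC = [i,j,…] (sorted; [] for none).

EXEC = []

[0] flags=0011 → (cmp)
[1] flags=0011 GT?F → skip
[2] flags=0011 MI?F → skip
[3] flags=0010 → (cmp)
[4] flags=0010 VS?F → skip
[5] flags=0010 LS?F → skip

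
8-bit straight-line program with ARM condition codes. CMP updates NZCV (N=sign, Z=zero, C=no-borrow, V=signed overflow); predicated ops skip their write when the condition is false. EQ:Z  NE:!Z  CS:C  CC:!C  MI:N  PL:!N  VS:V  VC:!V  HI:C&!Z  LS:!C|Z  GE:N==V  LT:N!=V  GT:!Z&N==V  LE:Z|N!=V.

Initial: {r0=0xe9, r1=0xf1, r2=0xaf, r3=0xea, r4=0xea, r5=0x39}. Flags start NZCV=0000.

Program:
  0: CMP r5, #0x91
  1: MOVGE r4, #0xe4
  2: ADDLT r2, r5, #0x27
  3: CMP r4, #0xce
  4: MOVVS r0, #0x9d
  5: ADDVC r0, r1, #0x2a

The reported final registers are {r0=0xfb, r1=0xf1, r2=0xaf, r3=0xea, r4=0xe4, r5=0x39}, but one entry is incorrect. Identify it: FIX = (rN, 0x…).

FIX = (r0, 0x1b)

0: ✓ CMP  NZCV=1001
1: ✓ MOVGE  r4←0xe4
2: · ADDLT
3: ✓ CMP  NZCV=0010
4: · MOVVS
5: ✓ ADDVC  r0←0x1b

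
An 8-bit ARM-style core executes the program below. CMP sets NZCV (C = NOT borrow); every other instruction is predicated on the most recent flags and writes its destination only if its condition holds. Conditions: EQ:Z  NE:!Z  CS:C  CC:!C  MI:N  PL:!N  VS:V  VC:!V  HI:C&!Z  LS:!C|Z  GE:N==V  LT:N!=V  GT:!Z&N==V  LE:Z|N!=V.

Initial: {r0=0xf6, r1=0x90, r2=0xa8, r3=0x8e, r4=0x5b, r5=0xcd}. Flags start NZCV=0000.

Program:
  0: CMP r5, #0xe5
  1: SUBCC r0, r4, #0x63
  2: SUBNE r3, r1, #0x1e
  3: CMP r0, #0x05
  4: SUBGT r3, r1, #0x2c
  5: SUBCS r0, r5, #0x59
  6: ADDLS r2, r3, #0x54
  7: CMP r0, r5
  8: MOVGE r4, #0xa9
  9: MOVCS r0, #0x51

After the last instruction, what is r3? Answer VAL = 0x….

0: ✓ CMP  NZCV=1000
1: ✓ SUBCC  r0←0xf8
2: ✓ SUBNE  r3←0x72
3: ✓ CMP  NZCV=1010
4: · SUBGT
5: ✓ SUBCS  r0←0x74
6: · ADDLS
7: ✓ CMP  NZCV=1001
8: ✓ MOVGE  r4←0xa9
9: · MOVCS

VAL = 0x72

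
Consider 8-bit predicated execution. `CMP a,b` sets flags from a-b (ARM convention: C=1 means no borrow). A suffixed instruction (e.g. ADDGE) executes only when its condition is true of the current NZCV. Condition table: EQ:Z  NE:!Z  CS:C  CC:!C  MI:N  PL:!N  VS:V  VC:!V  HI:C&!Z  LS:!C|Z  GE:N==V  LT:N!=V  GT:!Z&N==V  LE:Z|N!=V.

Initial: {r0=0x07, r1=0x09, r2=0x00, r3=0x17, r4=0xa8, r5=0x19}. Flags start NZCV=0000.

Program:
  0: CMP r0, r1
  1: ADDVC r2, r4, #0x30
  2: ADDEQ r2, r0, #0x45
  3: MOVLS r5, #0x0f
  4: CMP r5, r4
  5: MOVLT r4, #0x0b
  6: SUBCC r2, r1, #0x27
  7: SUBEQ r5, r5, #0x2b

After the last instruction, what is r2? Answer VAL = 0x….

VAL = 0xe2

0: ✓ CMP  NZCV=1000
1: ✓ ADDVC  r2←0xd8
2: · ADDEQ
3: ✓ MOVLS  r5←0x0f
4: ✓ CMP  NZCV=0000
5: · MOVLT
6: ✓ SUBCC  r2←0xe2
7: · SUBEQ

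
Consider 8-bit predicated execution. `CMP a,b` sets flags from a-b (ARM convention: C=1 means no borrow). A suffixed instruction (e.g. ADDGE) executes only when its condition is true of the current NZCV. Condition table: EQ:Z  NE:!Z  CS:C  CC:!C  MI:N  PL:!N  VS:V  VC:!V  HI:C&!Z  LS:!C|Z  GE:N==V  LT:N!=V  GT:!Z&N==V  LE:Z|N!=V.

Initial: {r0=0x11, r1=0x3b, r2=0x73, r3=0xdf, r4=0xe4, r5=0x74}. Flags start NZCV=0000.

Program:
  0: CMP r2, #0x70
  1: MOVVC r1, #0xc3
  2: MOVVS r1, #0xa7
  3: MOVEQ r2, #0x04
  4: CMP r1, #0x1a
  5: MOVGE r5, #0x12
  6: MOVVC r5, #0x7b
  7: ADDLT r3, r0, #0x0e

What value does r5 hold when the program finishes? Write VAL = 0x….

VAL = 0x7b

[0] flags=0010 → (cmp)
[1] flags=0010 VC?T → r1=0xc3
[2] flags=0010 VS?F → skip
[3] flags=0010 EQ?F → skip
[4] flags=1010 → (cmp)
[5] flags=1010 GE?F → skip
[6] flags=1010 VC?T → r5=0x7b
[7] flags=1010 LT?T → r3=0x1f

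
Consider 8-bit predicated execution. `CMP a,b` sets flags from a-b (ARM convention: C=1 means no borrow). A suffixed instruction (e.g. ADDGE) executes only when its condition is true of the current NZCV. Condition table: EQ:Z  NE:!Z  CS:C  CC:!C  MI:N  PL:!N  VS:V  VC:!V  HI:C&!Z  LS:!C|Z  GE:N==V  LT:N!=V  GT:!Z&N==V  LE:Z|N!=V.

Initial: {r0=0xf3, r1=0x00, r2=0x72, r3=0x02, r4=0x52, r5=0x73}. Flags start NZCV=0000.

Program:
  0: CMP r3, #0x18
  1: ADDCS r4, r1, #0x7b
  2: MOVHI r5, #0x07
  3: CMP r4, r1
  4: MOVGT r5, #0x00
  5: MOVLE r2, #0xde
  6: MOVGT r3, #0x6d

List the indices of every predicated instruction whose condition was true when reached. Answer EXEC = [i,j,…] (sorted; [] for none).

0: ✓ CMP  NZCV=1000
1: · ADDCS
2: · MOVHI
3: ✓ CMP  NZCV=0010
4: ✓ MOVGT  r5←0x00
5: · MOVLE
6: ✓ MOVGT  r3←0x6d

EXEC = [4,6]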